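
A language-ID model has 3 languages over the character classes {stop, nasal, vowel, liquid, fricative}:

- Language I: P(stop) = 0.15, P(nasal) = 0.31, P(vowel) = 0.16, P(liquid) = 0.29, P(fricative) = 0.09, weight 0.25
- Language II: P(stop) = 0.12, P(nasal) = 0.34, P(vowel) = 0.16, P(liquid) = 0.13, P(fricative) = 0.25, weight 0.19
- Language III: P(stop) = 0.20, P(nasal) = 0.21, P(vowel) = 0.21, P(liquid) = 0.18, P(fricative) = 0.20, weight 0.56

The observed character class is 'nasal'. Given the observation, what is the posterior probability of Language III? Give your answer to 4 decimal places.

Apply Bayes' rule: the posterior for each component is proportional to its prior times its likelihood at x.
Categorical probabilities:
  f_I = 0.31
  f_II = 0.34
  f_III = 0.21
Prior × likelihood for each component:
  w_I·f_I = 0.25 × 0.31 = 0.0775
  w_II·f_II = 0.19 × 0.34 = 0.0646
  w_III·f_III = 0.56 × 0.21 = 0.1176
Evidence: 0.0775 + 0.0646 + 0.1176 = 0.2597
P(Language III | x) ≈ 0.4528

0.4528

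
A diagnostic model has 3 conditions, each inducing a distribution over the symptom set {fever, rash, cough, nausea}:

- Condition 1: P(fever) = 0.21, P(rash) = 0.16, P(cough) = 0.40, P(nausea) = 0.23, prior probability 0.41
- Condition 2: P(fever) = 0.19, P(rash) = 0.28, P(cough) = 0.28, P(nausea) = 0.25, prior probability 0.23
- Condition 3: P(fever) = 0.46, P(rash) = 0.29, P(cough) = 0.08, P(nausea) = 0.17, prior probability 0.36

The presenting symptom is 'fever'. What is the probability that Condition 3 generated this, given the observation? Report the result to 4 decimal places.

0.5606

Apply Bayes' rule: the posterior for each component is proportional to its prior times its likelihood at x.
Evaluate each component's likelihood at the observed value:
  L_1 = 0.21
  L_2 = 0.19
  L_3 = 0.46
Multiply by the mixture weights:
  P(Z=1)·L_1 = 0.41 × 0.21 = 0.0861
  P(Z=2)·L_2 = 0.23 × 0.19 = 0.0437
  P(Z=3)·L_3 = 0.36 × 0.46 = 0.1656
Marginal: 0.0861 + 0.0437 + 0.1656 = 0.2954
P(Condition 3 | x) ≈ 0.5606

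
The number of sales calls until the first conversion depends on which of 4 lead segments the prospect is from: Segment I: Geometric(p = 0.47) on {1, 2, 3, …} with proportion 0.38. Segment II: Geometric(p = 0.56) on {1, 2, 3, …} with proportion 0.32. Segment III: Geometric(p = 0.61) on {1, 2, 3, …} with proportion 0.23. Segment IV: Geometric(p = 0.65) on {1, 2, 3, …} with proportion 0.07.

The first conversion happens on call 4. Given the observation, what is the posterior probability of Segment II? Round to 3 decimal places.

0.293

The responsibility of component k is π_k f_k(x) divided by Σ_j π_j f_j(x).
Geometric probabilities:
  p_I = 0.0699722
  p_II = 0.047703
  p_III = 0.0361846
  p_IV = 0.0278687
Multiply by the mixture weights:
  π_I·p_I = 0.38 × 0.0699722 = 0.0265894
  π_II·p_II = 0.32 × 0.047703 = 0.015265
  π_III·p_III = 0.23 × 0.0361846 = 0.00832246
  π_IV·p_IV = 0.07 × 0.0278687 = 0.00195081
Sum: 0.0265894 + 0.015265 + 0.00832246 + 0.00195081 = 0.0521277
P(Segment II | the observation) ≈ 0.293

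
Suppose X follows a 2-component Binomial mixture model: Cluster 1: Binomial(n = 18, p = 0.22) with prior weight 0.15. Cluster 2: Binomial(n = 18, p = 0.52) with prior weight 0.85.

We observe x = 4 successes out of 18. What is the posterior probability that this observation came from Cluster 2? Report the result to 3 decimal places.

Apply Bayes' rule: the posterior for each component is proportional to its prior times its likelihood at x.
Binomial probabilities:
  L_1 = C(18,4)·0.22^4·0.78^14 = 3060·0.00234256·0.0308549 = 0.221175
  L_2 = C(18,4)·0.52^4·0.48^14 = 3060·0.0731162·3.44649e-05 = 0.00771103
Unnormalised posteriors:
  π_1·L_1 = 0.15 × 0.221175 = 0.0331763
  π_2·L_2 = 0.85 × 0.00771103 = 0.00655437
Sum: 0.0331763 + 0.00655437 = 0.0397307
Responsibility of Cluster 2: 0.00655437 / 0.0397307 ≈ 0.165

0.165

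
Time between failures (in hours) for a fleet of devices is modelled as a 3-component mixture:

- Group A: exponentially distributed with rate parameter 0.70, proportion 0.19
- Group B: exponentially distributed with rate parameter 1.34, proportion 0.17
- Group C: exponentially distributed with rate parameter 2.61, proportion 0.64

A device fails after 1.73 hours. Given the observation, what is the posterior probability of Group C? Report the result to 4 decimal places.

0.2275

By Bayes' theorem, P(k | x) = π_k f_k(x) / Σ_j π_j f_j(x).
Exponential densities:
  L_A = 0.208529
  L_B = 0.131924
  L_C = 0.0285542
Prior × likelihood for each component:
  π_A·L_A = 0.19 × 0.208529 = 0.0396206
  π_B·L_B = 0.17 × 0.131924 = 0.0224271
  π_C·L_C = 0.64 × 0.0285542 = 0.0182747
Evidence: 0.0396206 + 0.0224271 + 0.0182747 = 0.0803224
So the posterior for Group C is 0.0182747 / 0.0803224 ≈ 0.2275.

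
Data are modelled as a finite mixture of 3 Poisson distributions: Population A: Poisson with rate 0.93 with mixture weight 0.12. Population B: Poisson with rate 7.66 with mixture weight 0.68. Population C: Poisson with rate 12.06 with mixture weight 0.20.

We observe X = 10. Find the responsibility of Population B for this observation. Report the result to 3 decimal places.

P(component k | x) = π_k·f_k(x) / marginal(x), where marginal(x) = Σ_j π_j·f_j(x).
Component likelihoods at x = 10:
  L_A = 5.26226e-08
  L_B = 0.0903294
  L_C = 0.103781
Unnormalised posteriors:
  π_A·L_A = 0.12 × 5.26226e-08 = 6.31472e-09
  π_B·L_B = 0.68 × 0.0903294 = 0.061424
  π_C·L_C = 0.20 × 0.103781 = 0.0207562
Sum: 6.31472e-09 + 0.061424 + 0.0207562 = 0.0821802
P(Population B | the observation) ≈ 0.747

0.747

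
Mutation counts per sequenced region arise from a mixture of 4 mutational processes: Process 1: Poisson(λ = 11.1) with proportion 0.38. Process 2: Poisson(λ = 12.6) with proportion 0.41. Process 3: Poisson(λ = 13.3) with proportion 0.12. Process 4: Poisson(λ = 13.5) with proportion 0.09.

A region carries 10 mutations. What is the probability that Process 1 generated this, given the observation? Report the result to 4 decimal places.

Apply Bayes' rule: the posterior for each component is proportional to its prior times its likelihood at x.
Poisson probabilities:
  L_1 = e^(−11.1)·11.1^10/10! = 0.118249
  L_2 = e^(−12.6)·12.6^10/10! = 0.0937199
  L_3 = e^(−13.3)·13.3^10/10! = 0.0799166
  L_4 = e^(−13.5)·13.5^10/10! = 0.0759625
Unnormalised posteriors:
  π_1·L_1 = 0.38 × 0.118249 = 0.0449347
  π_2·L_2 = 0.41 × 0.0937199 = 0.0384252
  π_3·L_3 = 0.12 × 0.0799166 = 0.00958999
  π_4·L_4 = 0.09 × 0.0759625 = 0.00683662
Normaliser: 0.0449347 + 0.0384252 + 0.00958999 + 0.00683662 = 0.0997865
Responsibility of Process 1: 0.0449347 / 0.0997865 ≈ 0.4503

0.4503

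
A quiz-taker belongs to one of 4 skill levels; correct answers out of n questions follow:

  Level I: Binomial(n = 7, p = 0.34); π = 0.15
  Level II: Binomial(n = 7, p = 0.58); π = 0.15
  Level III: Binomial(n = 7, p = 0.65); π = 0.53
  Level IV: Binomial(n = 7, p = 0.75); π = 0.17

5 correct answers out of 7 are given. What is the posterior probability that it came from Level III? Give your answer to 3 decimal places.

0.623

The responsibility of component k is P(Z=k) f_k(x) divided by Σ_j P(Z=j) f_j(x).
Binomial probabilities:
  L_I = 0.0415625
  L_II = 0.243141
  L_III = 0.298485
  L_IV = 0.311462
Unnormalised posteriors:
  P(Z=I)·L_I = 0.15 × 0.0415625 = 0.00623438
  P(Z=II)·L_II = 0.15 × 0.243141 = 0.0364711
  P(Z=III)·L_III = 0.53 × 0.298485 = 0.158197
  P(Z=IV)·L_IV = 0.17 × 0.311462 = 0.0529486
Marginal: 0.00623438 + 0.0364711 + 0.158197 + 0.0529486 = 0.253851
P(Level III | data) = 0.158197 / 0.253851 ≈ 0.623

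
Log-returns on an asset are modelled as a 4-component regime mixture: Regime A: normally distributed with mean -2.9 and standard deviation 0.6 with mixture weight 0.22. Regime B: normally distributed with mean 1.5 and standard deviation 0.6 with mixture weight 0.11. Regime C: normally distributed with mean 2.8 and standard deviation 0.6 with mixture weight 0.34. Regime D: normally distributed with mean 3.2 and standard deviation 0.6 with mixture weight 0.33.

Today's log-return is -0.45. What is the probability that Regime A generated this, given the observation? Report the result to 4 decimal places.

0.0861

Posterior ∝ prior × likelihood, so P(k | x) ∝ w_k f_k(x); normalise over all components.
Normal densities:
  f_A = 0.000159269
  f_B = 0.00338175
  f_C = 2.82878e-07
  f_D = 6.12073e-09
Prior × likelihood for each component:
  w_A·f_A = 0.22 × 0.000159269 = 3.50391e-05
  w_B·f_B = 0.11 × 0.00338175 = 0.000371992
  w_C·f_C = 0.34 × 2.82878e-07 = 9.61784e-08
  w_D·f_D = 0.33 × 6.12073e-09 = 2.01984e-09
Normaliser: 3.50391e-05 + 0.000371992 + 9.61784e-08 + 2.01984e-09 = 0.000407129
Responsibility of Regime A: 3.50391e-05 / 0.000407129 ≈ 0.0861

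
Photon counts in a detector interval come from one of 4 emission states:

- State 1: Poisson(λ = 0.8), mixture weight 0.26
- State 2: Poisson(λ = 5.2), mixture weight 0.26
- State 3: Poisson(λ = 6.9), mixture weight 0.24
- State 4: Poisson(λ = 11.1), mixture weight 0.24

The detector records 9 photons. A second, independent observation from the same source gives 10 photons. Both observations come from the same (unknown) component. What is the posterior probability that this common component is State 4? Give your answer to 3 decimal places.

0.621

Posterior ∝ prior × likelihood, so P(k | x) ∝ P(Z=k) f_k(x); normalise over all components.
Since both observations come from the same component, the likelihood for component k is f_k(x₁)·f_k(x₂).
  p_1 = [e^(−0.8)·0.8^9/9! = 1.66192e-07] × [1.32954e-08] = 2.20959e-15
  p_2 = [e^(−5.2)·5.2^9/9! = 0.0422606] × [0.0219755] = 0.000928699
  p_3 = [e^(−6.9)·6.9^9/9! = 0.0984571] × [0.0679354] = 0.00668872
  p_4 = [e^(−11.1)·11.1^9/9! = 0.106531] × [0.118249] = 0.0125972
Multiply by the mixture weights:
  P(Z=1)·p_1 = 0.26 × 2.20959e-15 = 5.74494e-16
  P(Z=2)·p_2 = 0.26 × 0.000928699 = 0.000241462
  P(Z=3)·p_3 = 0.24 × 0.00668872 = 0.00160529
  P(Z=4)·p_4 = 0.24 × 0.0125972 = 0.00302332
Normaliser: 5.74494e-16 + 0.000241462 + 0.00160529 + 0.00302332 = 0.00487007
P(State 4 | x₁,x₂) = 0.00302332 / 0.00487007 ≈ 0.621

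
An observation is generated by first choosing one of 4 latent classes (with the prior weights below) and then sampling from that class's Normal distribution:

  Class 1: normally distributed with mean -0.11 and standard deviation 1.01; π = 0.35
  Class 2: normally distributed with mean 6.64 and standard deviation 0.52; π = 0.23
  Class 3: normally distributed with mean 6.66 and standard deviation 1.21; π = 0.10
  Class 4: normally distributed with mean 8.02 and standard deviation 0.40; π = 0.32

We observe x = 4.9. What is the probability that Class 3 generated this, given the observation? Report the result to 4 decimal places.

0.9459

P(component k | x) = P(Z=k)·f_k(x) / marginal(x), where marginal(x) = Σ_j P(Z=j)·f_j(x).
Normal densities:
  L_1 = (1/(1.01·√(2π)))·exp(−(4.9−-0.11)²/(2·1.01²)) = 0.394992·exp(-12.30276) = 1.79294e-06
  L_2 = (1/(0.52·√(2π)))·exp(−(4.9−6.64)²/(2·0.52²)) = 0.767197·exp(-5.59837) = 0.00284161
  L_3 = (1/(1.21·√(2π)))·exp(−(4.9−6.66)²/(2·1.21²)) = 0.329704·exp(-1.05785) = 0.114474
  L_4 = (1/(0.40·√(2π)))·exp(−(4.9−8.02)²/(2·0.40²)) = 0.997356·exp(-30.42000) = 6.13214e-14
Multiply by the mixture weights:
  P(Z=1)·L_1 = 0.35 × 1.79294e-06 = 6.27529e-07
  P(Z=2)·L_2 = 0.23 × 0.00284161 = 0.00065357
  P(Z=3)·L_3 = 0.10 × 0.114474 = 0.0114474
  P(Z=4)·L_4 = 0.32 × 6.13214e-14 = 1.96228e-14
Marginal: 6.27529e-07 + 0.00065357 + 0.0114474 + 1.96228e-14 = 0.0121016
Responsibility of Class 3: 0.0114474 / 0.0121016 ≈ 0.9459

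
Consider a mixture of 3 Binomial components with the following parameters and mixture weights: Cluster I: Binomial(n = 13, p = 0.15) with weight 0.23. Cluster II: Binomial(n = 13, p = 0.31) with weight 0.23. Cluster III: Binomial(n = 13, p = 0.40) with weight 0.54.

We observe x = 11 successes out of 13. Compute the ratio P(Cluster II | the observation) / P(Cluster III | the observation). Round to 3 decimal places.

0.034

Only the two components matter; the odds are (P(Z=i) f_i(x)) / (P(Z=j) f_j(x)).
Component likelihoods at x = 11 successes out of 13:
  p_I = 4.87457e-08
  p_II = 9.43564e-05
  p_III = 0.00117776
Odds = (0.23/0.54) × (9.43564e-05/0.00117776) = 0.425926 × 0.0801151 ≈ 0.034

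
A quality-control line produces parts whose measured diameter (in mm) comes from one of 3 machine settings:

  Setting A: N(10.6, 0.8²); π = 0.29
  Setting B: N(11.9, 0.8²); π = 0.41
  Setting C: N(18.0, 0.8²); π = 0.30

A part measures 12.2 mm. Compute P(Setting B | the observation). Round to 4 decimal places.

0.9069

P(component k | x) = π_k·f_k(x) / marginal(x), where marginal(x) = Σ_j π_j·f_j(x).
Evaluate each component's likelihood at the observed value:
  f_A = (1/(0.8·√(2π)))·exp(−(12.2−10.6)²/(2·0.8²)) = 0.498678·exp(-2.00000) = 0.0674887
  f_B = (1/(0.8·√(2π)))·exp(−(12.2−11.9)²/(2·0.8²)) = 0.498678·exp(-0.07031) = 0.464819
  f_C = (1/(0.8·√(2π)))·exp(−(12.2−18.0)²/(2·0.8²)) = 0.498678·exp(-26.28125) = 1.92317e-12
Prior × likelihood for each component:
  π_A·f_A = 0.29 × 0.0674887 = 0.0195717
  π_B·f_B = 0.41 × 0.464819 = 0.190576
  π_C·f_C = 0.30 × 1.92317e-12 = 5.76952e-13
Marginal: 0.0195717 + 0.190576 + 5.76952e-13 = 0.210147
So the posterior for Setting B is 0.190576 / 0.210147 ≈ 0.9069.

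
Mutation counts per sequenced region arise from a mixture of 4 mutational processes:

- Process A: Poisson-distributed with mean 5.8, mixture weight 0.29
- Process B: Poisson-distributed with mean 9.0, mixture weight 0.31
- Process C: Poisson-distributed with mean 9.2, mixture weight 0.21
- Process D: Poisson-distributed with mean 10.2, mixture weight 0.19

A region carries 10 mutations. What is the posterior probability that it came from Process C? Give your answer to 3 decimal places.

0.264

By Bayes' theorem, P(k | x) = π_k f_k(x) / Σ_j π_j f_j(x).
Component likelihoods at x = 10 mutations:
  p_A = 0.0359426
  p_B = 0.11858
  p_C = 0.12095
  p_D = 0.124863
Unnormalised posteriors:
  π_A·p_A = 0.29 × 0.0359426 = 0.0104233
  π_B·p_B = 0.31 × 0.11858 = 0.0367598
  π_C·p_C = 0.21 × 0.12095 = 0.0253995
  π_D·p_D = 0.19 × 0.124863 = 0.023724
Evidence: 0.0104233 + 0.0367598 + 0.0253995 + 0.023724 = 0.0963067
So the posterior for Process C is 0.0253995 / 0.0963067 ≈ 0.264.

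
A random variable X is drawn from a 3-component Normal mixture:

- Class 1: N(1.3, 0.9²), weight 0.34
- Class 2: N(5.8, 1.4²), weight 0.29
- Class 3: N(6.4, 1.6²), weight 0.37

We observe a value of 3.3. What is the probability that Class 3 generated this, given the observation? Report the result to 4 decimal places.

0.3234

By Bayes' theorem, P(k | x) = w_k f_k(x) / Σ_j w_j f_j(x).
Evaluate each component's likelihood at the observed value:
  f_1 = 0.0375263
  f_2 = 0.057856
  f_3 = 0.0381628
Multiply by the mixture weights:
  w_1·f_1 = 0.34 × 0.0375263 = 0.0127589
  w_2·f_2 = 0.29 × 0.057856 = 0.0167782
  w_3·f_3 = 0.37 × 0.0381628 = 0.0141202
Normaliser: 0.0127589 + 0.0167782 + 0.0141202 = 0.0436574
P(Class 3 | the observation) ≈ 0.3234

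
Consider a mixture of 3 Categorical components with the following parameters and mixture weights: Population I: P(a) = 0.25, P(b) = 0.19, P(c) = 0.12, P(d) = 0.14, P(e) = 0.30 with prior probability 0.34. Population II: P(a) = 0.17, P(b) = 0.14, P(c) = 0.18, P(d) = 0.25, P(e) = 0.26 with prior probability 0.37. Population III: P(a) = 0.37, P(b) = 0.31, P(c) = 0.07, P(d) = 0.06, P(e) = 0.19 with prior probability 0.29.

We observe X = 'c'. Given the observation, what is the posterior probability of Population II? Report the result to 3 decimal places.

0.522

By Bayes' theorem, P(k | x) = w_k f_k(x) / Σ_j w_j f_j(x).
Component likelihoods at x = 'c':
  L_I = P(c | comp) = 0.12
  L_II = P(c | comp) = 0.18
  L_III = P(c | comp) = 0.07
Multiply by the mixture weights:
  w_I·L_I = 0.34 × 0.12 = 0.0408
  w_II·L_II = 0.37 × 0.18 = 0.0666
  w_III·L_III = 0.29 × 0.07 = 0.0203
Marginal: 0.0408 + 0.0666 + 0.0203 = 0.1277
P(Population II | the observation) ≈ 0.522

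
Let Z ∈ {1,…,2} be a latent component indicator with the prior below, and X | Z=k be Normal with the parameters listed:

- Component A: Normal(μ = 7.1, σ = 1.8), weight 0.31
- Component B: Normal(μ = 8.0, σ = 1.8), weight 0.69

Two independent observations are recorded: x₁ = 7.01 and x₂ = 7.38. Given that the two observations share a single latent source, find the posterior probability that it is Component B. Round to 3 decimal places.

0.646

By Bayes' theorem, P(k | x) = π_k f_k(x) / Σ_j π_j f_j(x).
Since both observations come from the same component, the likelihood for component k is f_k(x₁)·f_k(x₂).
  f_A = [0.221358] × [0.218969] = 0.0484705
  f_B = [0.190524] × [0.208869] = 0.0397947
Multiply by the mixture weights:
  π_A·f_A = 0.31 × 0.0484705 = 0.0150259
  π_B·f_B = 0.69 × 0.0397947 = 0.0274583
Normaliser: 0.0150259 + 0.0274583 = 0.0424842
Responsibility of Component B: 0.0274583 / 0.0424842 ≈ 0.646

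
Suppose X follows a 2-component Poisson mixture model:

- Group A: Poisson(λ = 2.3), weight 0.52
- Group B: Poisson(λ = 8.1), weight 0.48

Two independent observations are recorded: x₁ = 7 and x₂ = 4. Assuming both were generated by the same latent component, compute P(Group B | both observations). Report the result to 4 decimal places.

0.8974

By Bayes' theorem, P(k | x) = π_k f_k(x) / Σ_j π_j f_j(x).
Since both observations come from the same component, the likelihood for component k is f_k(x₁)·f_k(x₂).
  L_A = [0.00677309] × [0.116902] = 0.00079179
  L_B = [0.137778] × [0.0544432] = 0.00750106
Prior × likelihood for each component:
  π_A·L_A = 0.52 × 0.00079179 = 0.000411731
  π_B·L_B = 0.48 × 0.00750106 = 0.00360051
Marginal: 0.000411731 + 0.00360051 = 0.00401224
P(Group B | x₁, x₂) ≈ 0.8974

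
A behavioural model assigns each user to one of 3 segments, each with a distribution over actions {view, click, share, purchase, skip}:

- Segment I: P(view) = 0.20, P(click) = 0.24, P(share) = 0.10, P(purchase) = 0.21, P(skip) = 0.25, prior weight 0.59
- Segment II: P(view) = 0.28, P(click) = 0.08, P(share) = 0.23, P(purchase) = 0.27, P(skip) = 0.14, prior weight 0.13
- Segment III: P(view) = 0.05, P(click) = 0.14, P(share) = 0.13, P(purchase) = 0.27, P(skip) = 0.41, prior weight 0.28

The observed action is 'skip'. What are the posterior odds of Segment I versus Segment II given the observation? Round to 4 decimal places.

8.1044

The posterior odds equal the prior odds times the likelihood ratio: (w_i/w_j)·(f_i(x)/f_j(x)).
Component likelihoods at x = 'skip':
  p_I = P(skip | comp) = 0.25
  p_II = P(skip | comp) = 0.14
  p_III = P(skip | comp) = 0.41
Posterior odds = (w_I·p_I) / (w_II·p_II) = (0.59·0.25) / (0.13·0.14) = 0.1475 / 0.0182 ≈ 8.1044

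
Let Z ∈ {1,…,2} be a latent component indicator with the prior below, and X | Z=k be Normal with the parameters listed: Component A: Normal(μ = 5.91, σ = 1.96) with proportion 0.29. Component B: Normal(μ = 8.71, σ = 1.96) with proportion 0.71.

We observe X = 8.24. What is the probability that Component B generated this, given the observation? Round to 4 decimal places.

0.8282

Apply Bayes' rule: the posterior for each component is proportional to its prior times its likelihood at x.
Normal densities:
  p_A = (1/(1.96·√(2π)))·exp(−(8.24−5.91)²/(2·1.96²)) = 0.203542·exp(-0.70659) = 0.100412
  p_B = (1/(1.96·√(2π)))·exp(−(8.24−8.71)²/(2·1.96²)) = 0.203542·exp(-0.02875) = 0.197773
Multiply by the mixture weights:
  π_A·p_A = 0.29 × 0.100412 = 0.0291194
  π_B·p_B = 0.71 × 0.197773 = 0.140419
Sum: 0.0291194 + 0.140419 = 0.169538
Responsibility of Component B: 0.140419 / 0.169538 ≈ 0.8282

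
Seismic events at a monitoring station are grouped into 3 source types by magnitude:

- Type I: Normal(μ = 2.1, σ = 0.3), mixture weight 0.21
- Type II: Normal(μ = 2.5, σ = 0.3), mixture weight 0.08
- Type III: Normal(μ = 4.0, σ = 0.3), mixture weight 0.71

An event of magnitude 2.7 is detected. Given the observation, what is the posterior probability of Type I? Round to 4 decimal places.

0.3071

By Bayes' theorem, P(k | x) = P(Z=k) f_k(x) / Σ_j P(Z=j) f_j(x).
Normal densities:
  f_I = 0.17997
  f_II = 1.06483
  f_III = 0.000111236
Multiply by the mixture weights:
  P(Z=I)·f_I = 0.21 × 0.17997 = 0.0377937
  P(Z=II)·f_II = 0.08 × 1.06483 = 0.0851861
  P(Z=III)·f_III = 0.71 × 0.000111236 = 7.89777e-05
Marginal: 0.0377937 + 0.0851861 + 7.89777e-05 = 0.123059
So the posterior for Type I is 0.0377937 / 0.123059 ≈ 0.3071.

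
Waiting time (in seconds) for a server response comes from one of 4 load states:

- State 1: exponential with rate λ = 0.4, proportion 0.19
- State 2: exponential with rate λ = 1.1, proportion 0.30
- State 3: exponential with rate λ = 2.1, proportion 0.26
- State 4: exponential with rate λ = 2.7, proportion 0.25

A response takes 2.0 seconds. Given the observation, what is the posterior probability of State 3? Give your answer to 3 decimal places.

0.100

By Bayes' theorem, P(k | x) = π_k f_k(x) / Σ_j π_j f_j(x).
Exponential densities:
  f_1 = 0.4·e^(−0.4·2.0) = 0.4·e^(−0.8000) = 0.179732
  f_2 = 1.1·e^(−1.1·2.0) = 1.1·e^(−2.2000) = 0.121883
  f_3 = 2.1·e^(−2.1·2.0) = 2.1·e^(−4.2000) = 0.0314907
  f_4 = 2.7·e^(−2.7·2.0) = 2.7·e^(−5.4000) = 0.0121948
Prior × likelihood for each component:
  π_1·f_1 = 0.19 × 0.179732 = 0.034149
  π_2·f_2 = 0.30 × 0.121883 = 0.036565
  π_3·f_3 = 0.26 × 0.0314907 = 0.00818758
  π_4·f_4 = 0.25 × 0.0121948 = 0.00304869
Evidence: 0.034149 + 0.036565 + 0.00818758 + 0.00304869 = 0.0819503
P(State 3 | data) = 0.00818758 / 0.0819503 ≈ 0.100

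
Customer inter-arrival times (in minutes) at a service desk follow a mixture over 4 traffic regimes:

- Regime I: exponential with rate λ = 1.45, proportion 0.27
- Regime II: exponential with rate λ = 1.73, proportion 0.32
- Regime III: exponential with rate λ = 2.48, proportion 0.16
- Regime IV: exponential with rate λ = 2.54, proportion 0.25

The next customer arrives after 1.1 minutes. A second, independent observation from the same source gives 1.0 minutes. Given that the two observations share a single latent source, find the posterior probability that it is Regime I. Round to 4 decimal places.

Posterior ∝ prior × likelihood, so P(k | x) ∝ π_k f_k(x); normalise over all components.
Since both observations come from the same component, the likelihood for component k is f_k(x₁)·f_k(x₂).
  p_I = [1.45·e^(−1.45·1.1) = 1.45·e^(−1.5950) = 0.294217] × [0.340127] = 0.100071
  p_II = [1.73·e^(−1.73·1.1) = 1.73·e^(−1.9030) = 0.257979] × [0.306702] = 0.0791226
  p_III = [2.48·e^(−2.48·1.1) = 2.48·e^(−2.7280) = 0.162068] × [0.207683] = 0.0336587
  p_IV = [2.54·e^(−2.54·1.1) = 2.54·e^(−2.7940) = 0.155387] × [0.200321] = 0.0311272
Multiply by the mixture weights:
  π_I·p_I = 0.27 × 0.100071 = 0.0270192
  π_II·p_II = 0.32 × 0.0791226 = 0.0253192
  π_III·p_III = 0.16 × 0.0336587 = 0.0053854
  π_IV·p_IV = 0.25 × 0.0311272 = 0.00778181
Sum: 0.0270192 + 0.0253192 + 0.0053854 + 0.00778181 = 0.0655057
P(Regime I | x₁, x₂) ≈ 0.4125

0.4125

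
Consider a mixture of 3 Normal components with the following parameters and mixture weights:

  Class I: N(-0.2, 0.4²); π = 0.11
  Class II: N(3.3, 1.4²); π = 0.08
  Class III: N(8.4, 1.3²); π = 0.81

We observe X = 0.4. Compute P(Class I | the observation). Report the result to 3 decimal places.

0.930

Posterior ∝ prior × likelihood, so P(k | x) ∝ π_k f_k(x); normalise over all components.
Evaluate each component's likelihood at the observed value:
  L_I = (1/(0.4·√(2π)))·exp(−(0.4−-0.2)²/(2·0.4²)) = 0.997356·exp(-1.12500) = 0.323794
  L_II = (1/(1.4·√(2π)))·exp(−(0.4−3.3)²/(2·1.4²)) = 0.284959·exp(-2.14541) = 0.033346
  L_III = (1/(1.3·√(2π)))·exp(−(0.4−8.4)²/(2·1.3²)) = 0.306879·exp(-18.93491) = 1.83501e-09
Weight by the priors:
  π_I·L_I = 0.11 × 0.323794 = 0.0356173
  π_II·L_II = 0.08 × 0.033346 = 0.00266768
  π_III·L_III = 0.81 × 1.83501e-09 = 1.48636e-09
Marginal: 0.0356173 + 0.00266768 + 1.48636e-09 = 0.038285
Responsibility of Class I: 0.0356173 / 0.038285 ≈ 0.930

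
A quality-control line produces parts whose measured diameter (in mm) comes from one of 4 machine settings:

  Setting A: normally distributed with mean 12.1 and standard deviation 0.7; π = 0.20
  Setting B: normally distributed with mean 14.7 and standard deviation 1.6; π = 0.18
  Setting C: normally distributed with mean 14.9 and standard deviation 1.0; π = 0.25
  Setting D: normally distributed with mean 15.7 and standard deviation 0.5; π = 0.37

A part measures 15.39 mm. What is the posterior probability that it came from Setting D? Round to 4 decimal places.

0.6532

P(component k | x) = w_k·f_k(x) / marginal(x), where marginal(x) = Σ_j w_j·f_j(x).
Evaluate each component's likelihood at the observed value:
  p_A = (1/(0.7·√(2π)))·exp(−(15.39−12.1)²/(2·0.7²)) = 0.569918·exp(-11.04500) = 9.09975e-06
  p_B = (1/(1.6·√(2π)))·exp(−(15.39−14.7)²/(2·1.6²)) = 0.249339·exp(-0.09299) = 0.227199
  p_C = (1/(1.0·√(2π)))·exp(−(15.39−14.9)²/(2·1.0²)) = 0.398942·exp(-0.12005) = 0.353812
  p_D = (1/(0.5·√(2π)))·exp(−(15.39−15.7)²/(2·0.5²)) = 0.797885·exp(-0.19220) = 0.658368
Weight by the priors:
  w_A·p_A = 0.20 × 9.09975e-06 = 1.81995e-06
  w_B·p_B = 0.18 × 0.227199 = 0.0408958
  w_C·p_C = 0.25 × 0.353812 = 0.0884531
  w_D·p_D = 0.37 × 0.658368 = 0.243596
Denominator: 1.81995e-06 + 0.0408958 + 0.0884531 + 0.243596 = 0.372947
So the posterior for Setting D is 0.243596 / 0.372947 ≈ 0.6532.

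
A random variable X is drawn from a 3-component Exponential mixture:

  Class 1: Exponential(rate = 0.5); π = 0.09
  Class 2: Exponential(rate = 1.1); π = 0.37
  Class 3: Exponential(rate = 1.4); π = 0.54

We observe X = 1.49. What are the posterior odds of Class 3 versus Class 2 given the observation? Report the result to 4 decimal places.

Only the two components matter; the odds are (P(Z=i) f_i(x)) / (P(Z=j) f_j(x)).
Component likelihoods at x = 1.49:
  p_1 = 0.5·e^(−0.5·1.49) = 0.5·e^(−0.7450) = 0.237367
  p_2 = 1.1·e^(−1.1·1.49) = 1.1·e^(−1.6390) = 0.213592
  p_3 = 1.4·e^(−1.4·1.49) = 1.4·e^(−2.0860) = 0.173856
0.0938823 / 0.0790289 ≈ 1.1879

1.1879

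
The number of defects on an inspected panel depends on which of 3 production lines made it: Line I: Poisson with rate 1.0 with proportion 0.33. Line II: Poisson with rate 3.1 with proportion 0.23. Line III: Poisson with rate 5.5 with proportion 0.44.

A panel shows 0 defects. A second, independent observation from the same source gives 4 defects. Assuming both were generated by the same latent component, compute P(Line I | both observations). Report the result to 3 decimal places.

P(component k | x) = w_k·f_k(x) / marginal(x), where marginal(x) = Σ_j w_j·f_j(x).
Since both observations come from the same component, the likelihood for component k is f_k(x₁)·f_k(x₂).
  f_I = [0.367879] × [0.0153283] = 0.00563897
  f_II = [0.0450492] × [0.17335] = 0.00780926
  f_III = [0.00408677] × [0.155819] = 0.000636796
Weight by the priors:
  w_I·f_I = 0.33 × 0.00563897 = 0.00186086
  w_II·f_II = 0.23 × 0.00780926 = 0.00179613
  w_III·f_III = 0.44 × 0.000636796 = 0.00028019
Denominator: 0.00186086 + 0.00179613 + 0.00028019 = 0.00393718
P(Line I | data) = 0.00186086 / 0.00393718 ≈ 0.473

0.473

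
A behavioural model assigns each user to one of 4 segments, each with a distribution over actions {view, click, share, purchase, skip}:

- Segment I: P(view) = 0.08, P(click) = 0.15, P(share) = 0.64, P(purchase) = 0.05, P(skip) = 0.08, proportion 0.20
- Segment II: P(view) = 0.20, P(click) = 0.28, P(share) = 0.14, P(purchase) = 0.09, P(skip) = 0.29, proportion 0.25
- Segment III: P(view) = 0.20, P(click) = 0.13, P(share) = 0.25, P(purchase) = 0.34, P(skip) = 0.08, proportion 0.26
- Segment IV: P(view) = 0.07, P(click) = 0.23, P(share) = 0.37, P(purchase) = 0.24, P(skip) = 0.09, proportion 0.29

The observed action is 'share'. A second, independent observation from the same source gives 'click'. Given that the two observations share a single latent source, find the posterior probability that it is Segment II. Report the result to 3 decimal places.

0.158

P(component k | x) = π_k·f_k(x) / marginal(x), where marginal(x) = Σ_j π_j·f_j(x).
Since both observations come from the same component, the likelihood for component k is f_k(x₁)·f_k(x₂).
  p_I = [P(share | comp) = 0.64] × [0.15] = 0.096
  p_II = [P(share | comp) = 0.14] × [0.28] = 0.0392
  p_III = [P(share | comp) = 0.25] × [0.13] = 0.0325
  p_IV = [P(share | comp) = 0.37] × [0.23] = 0.0851
Prior × likelihood for each component:
  π_I·p_I = 0.20 × 0.096 = 0.0192
  π_II·p_II = 0.25 × 0.0392 = 0.0098
  π_III·p_III = 0.26 × 0.0325 = 0.00845
  π_IV·p_IV = 0.29 × 0.0851 = 0.024679
Marginal: 0.0192 + 0.0098 + 0.00845 + 0.024679 = 0.062129
P(Segment II | data) = 0.0098 / 0.062129 ≈ 0.158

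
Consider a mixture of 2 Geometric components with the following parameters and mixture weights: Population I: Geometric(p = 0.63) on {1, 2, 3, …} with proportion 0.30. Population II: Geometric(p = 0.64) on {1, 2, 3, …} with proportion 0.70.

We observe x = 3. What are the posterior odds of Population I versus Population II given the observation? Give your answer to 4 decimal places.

Only the two components matter; the odds are (π_i f_i(x)) / (π_j f_j(x)).
Component likelihoods at x = 3:
  L_I = 0.086247
  L_II = 0.082944
Odds = (0.30/0.70) × (0.086247/0.082944) = 0.428571 × 1.03982 ≈ 0.4456

0.4456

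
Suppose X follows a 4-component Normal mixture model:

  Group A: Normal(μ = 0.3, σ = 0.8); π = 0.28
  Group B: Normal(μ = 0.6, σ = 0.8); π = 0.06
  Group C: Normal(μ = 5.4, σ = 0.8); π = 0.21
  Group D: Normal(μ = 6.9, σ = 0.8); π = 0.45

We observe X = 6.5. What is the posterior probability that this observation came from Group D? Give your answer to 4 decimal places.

The responsibility of component k is w_k f_k(x) divided by Σ_j w_j f_j(x).
Component likelihoods at x = 6.5:
  L_A = (1/(0.8·√(2π)))·exp(−(6.5−0.3)²/(2·0.8²)) = 0.498678·exp(-30.03125) = 4.52287e-14
  L_B = (1/(0.8·√(2π)))·exp(−(6.5−0.6)²/(2·0.8²)) = 0.498678·exp(-27.19531) = 7.70985e-13
  L_C = (1/(0.8·√(2π)))·exp(−(6.5−5.4)²/(2·0.8²)) = 0.498678·exp(-0.94531) = 0.193765
  L_D = (1/(0.8·√(2π)))·exp(−(6.5−6.9)²/(2·0.8²)) = 0.498678·exp(-0.12500) = 0.440082
Multiply by the mixture weights:
  w_A·L_A = 0.28 × 4.52287e-14 = 1.2664e-14
  w_B·L_B = 0.06 × 7.70985e-13 = 4.62591e-14
  w_C·L_C = 0.21 × 0.193765 = 0.0406907
  w_D·L_D = 0.45 × 0.440082 = 0.198037
Marginal: 1.2664e-14 + 4.62591e-14 + 0.0406907 + 0.198037 = 0.238727
Responsibility of Group D: 0.198037 / 0.238727 ≈ 0.8296

0.8296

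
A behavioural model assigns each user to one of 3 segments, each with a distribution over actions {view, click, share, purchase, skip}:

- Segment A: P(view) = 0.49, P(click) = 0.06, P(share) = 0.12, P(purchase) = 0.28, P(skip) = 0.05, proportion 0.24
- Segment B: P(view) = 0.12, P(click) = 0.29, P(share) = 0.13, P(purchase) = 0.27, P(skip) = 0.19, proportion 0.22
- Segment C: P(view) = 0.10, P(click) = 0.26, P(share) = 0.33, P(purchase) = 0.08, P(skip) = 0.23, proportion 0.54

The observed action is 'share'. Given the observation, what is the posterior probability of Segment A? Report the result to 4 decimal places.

0.1222

The responsibility of component k is π_k f_k(x) divided by Σ_j π_j f_j(x).
Categorical probabilities:
  L_A = 0.12
  L_B = 0.13
  L_C = 0.33
Prior × likelihood for each component:
  π_A·L_A = 0.24 × 0.12 = 0.0288
  π_B·L_B = 0.22 × 0.13 = 0.0286
  π_C·L_C = 0.54 × 0.33 = 0.1782
Evidence: 0.0288 + 0.0286 + 0.1782 = 0.2356
P(Segment A | x) = 0.0288 / 0.2356 ≈ 0.1222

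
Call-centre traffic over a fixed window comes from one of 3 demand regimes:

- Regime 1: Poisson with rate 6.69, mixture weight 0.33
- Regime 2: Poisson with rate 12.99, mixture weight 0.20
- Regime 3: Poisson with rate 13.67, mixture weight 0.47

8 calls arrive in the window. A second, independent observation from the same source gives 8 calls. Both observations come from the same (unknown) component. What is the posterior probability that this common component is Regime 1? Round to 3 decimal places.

0.835

Apply Bayes' rule: the posterior for each component is proportional to its prior times its likelihood at x.
Since both observations come from the same component, the likelihood for component k is f_k(x₁)·f_k(x₂).
  p_1 = [e^(−6.69)·6.69^8/8! = 0.123725] × [0.123725] = 0.0153079
  p_2 = [e^(−12.99)·12.99^8/8! = 0.0459058] × [0.0459058] = 0.00210734
  p_3 = [e^(−13.67)·13.67^8/8! = 0.0349802] × [0.0349802] = 0.00122361
Unnormalised posteriors:
  w_1·p_1 = 0.33 × 0.0153079 = 0.00505162
  w_2·p_2 = 0.20 × 0.00210734 = 0.000421468
  w_3·p_3 = 0.47 × 0.00122361 = 0.000575098
Evidence: 0.00505162 + 0.000421468 + 0.000575098 = 0.00604819
P(Regime 1 | x) ≈ 0.835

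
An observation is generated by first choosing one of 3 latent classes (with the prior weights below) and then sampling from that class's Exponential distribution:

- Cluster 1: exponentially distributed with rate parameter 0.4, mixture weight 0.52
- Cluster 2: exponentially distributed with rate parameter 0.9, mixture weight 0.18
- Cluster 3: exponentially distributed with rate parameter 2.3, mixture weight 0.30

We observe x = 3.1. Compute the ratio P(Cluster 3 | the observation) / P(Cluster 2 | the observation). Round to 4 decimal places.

0.0555

Posterior odds = (w_i f_i(x)) / (w_j f_j(x)); the normalising sum cancels.
Exponential densities:
  L_1 = 0.4·e^(−0.4·3.1) = 0.4·e^(−1.2400) = 0.115754
  L_2 = 0.9·e^(−0.9·3.1) = 0.9·e^(−2.7900) = 0.0552791
  L_3 = 2.3·e^(−2.3·3.1) = 2.3·e^(−7.1300) = 0.00184165
Posterior odds = (w_3·L_3) / (w_2·L_2) = (0.30·0.00184165) / (0.18·0.0552791) = 0.000552496 / 0.00995024 ≈ 0.0555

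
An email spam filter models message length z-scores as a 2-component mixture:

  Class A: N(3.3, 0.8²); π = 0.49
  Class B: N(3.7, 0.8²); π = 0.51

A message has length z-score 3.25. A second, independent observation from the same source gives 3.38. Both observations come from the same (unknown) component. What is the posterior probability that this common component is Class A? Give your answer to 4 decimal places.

0.5477

By Bayes' theorem, P(k | x) = π_k f_k(x) / Σ_j π_j f_j(x).
Since both observations come from the same component, the likelihood for component k is f_k(x₁)·f_k(x₂).
  p_A = [0.497705] × [0.496191] = 0.246956
  p_B = [0.425709] × [0.460338] = 0.19597
Unnormalised posteriors:
  π_A·p_A = 0.49 × 0.246956 = 0.121009
  π_B·p_B = 0.51 × 0.19597 = 0.0999448
Marginal: 0.121009 + 0.0999448 = 0.220953
Responsibility of Class A: 0.121009 / 0.220953 ≈ 0.5477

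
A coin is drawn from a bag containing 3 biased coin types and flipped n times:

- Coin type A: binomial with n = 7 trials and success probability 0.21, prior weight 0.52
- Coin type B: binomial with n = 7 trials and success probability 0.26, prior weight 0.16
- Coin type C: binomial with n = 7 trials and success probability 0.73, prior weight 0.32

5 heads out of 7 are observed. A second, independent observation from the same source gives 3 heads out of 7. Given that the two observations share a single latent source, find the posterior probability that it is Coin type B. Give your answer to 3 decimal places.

0.050

The responsibility of component k is w_k f_k(x) divided by Σ_j w_j f_j(x).
Since both observations come from the same component, the likelihood for component k is f_k(x₁)·f_k(x₂).
  f_A = [C(7,5)·0.21^5·0.79^2 = 21·0.00040841·0.6241 = 0.00535266] × [0.126251] = 0.000675778
  f_B = [C(7,5)·0.26^5·0.74^2 = 21·0.00118814·0.5476 = 0.0136631] × [0.184465] = 0.00252037
  f_C = [C(7,5)·0.73^5·0.27^2 = 21·0.207307·0.0729 = 0.317367] × [0.0723589] = 0.0229643
Prior × likelihood for each component:
  w_A·f_A = 0.52 × 0.000675778 = 0.000351405
  w_B·f_B = 0.16 × 0.00252037 = 0.000403259
  w_C·f_C = 0.32 × 0.0229643 = 0.00734857
Marginal: 0.000351405 + 0.000403259 + 0.00734857 = 0.00810323
So the posterior for Coin type B is 0.000403259 / 0.00810323 ≈ 0.050.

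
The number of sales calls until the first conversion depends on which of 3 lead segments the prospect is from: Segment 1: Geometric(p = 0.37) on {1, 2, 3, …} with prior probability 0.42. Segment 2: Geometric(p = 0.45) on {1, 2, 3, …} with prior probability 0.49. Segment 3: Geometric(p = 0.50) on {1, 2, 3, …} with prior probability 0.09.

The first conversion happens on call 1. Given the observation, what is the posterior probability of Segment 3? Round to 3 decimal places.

0.107

Apply Bayes' rule: the posterior for each component is proportional to its prior times its likelihood at x.
Component likelihoods at x = 1:
  f_1 = 0.37
  f_2 = 0.45
  f_3 = 0.5
Multiply by the mixture weights:
  P(Z=1)·f_1 = 0.42 × 0.37 = 0.1554
  P(Z=2)·f_2 = 0.49 × 0.45 = 0.2205
  P(Z=3)·f_3 = 0.09 × 0.5 = 0.045
Denominator: 0.1554 + 0.2205 + 0.045 = 0.4209
Responsibility of Segment 3: 0.045 / 0.4209 ≈ 0.107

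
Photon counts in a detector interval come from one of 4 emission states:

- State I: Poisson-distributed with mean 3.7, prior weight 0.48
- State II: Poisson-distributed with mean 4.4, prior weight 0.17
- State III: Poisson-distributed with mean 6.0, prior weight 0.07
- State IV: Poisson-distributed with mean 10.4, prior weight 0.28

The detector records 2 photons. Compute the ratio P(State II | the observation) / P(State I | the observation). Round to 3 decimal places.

0.249

Only the two components matter; the odds are (π_i f_i(x)) / (π_j f_j(x)).
Evaluate each component's likelihood at the observed value:
  p_I = e^(−3.7)·3.7^2/2! = 0.169233
  p_II = e^(−4.4)·4.4^2/2! = 0.118845
  p_III = e^(−6.0)·6.0^2/2! = 0.0446175
  p_IV = e^(−10.4)·10.4^2/2! = 0.00164579
Odds = (0.17/0.48) × (0.118845/0.169233) = 0.354167 × 0.702256 ≈ 0.249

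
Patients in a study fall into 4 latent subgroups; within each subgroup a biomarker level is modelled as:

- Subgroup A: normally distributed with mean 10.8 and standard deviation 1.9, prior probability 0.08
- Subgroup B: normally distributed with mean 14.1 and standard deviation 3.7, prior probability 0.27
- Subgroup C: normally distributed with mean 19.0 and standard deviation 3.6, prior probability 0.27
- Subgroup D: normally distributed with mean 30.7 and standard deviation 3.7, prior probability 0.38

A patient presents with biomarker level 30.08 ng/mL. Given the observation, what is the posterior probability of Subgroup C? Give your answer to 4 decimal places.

Apply Bayes' rule: the posterior for each component is proportional to its prior times its likelihood at x.
Evaluate each component's likelihood at the observed value:
  L_A = 9.17706e-24
  L_B = 9.59948e-06
  L_C = 0.000971926
  L_D = 0.106319
Prior × likelihood for each component:
  w_A·L_A = 0.08 × 9.17706e-24 = 7.34165e-25
  w_B·L_B = 0.27 × 9.59948e-06 = 2.59186e-06
  w_C·L_C = 0.27 × 0.000971926 = 0.00026242
  w_D·L_D = 0.38 × 0.106319 = 0.0404012
Sum: 7.34165e-25 + 2.59186e-06 + 0.00026242 + 0.0404012 = 0.0406663
P(Subgroup C | the observation) = 0.00026242 / 0.0406663 ≈ 0.0065

0.0065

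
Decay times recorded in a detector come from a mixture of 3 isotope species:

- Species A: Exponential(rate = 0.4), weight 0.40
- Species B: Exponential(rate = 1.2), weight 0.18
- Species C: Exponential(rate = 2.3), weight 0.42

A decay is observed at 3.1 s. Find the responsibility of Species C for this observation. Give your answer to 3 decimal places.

0.015

P(component k | x) = P(Z=k)·f_k(x) / marginal(x), where marginal(x) = Σ_j P(Z=j)·f_j(x).
Exponential densities:
  L_A = 0.4·e^(−0.4·3.1) = 0.4·e^(−1.2400) = 0.115754
  L_B = 1.2·e^(−1.2·3.1) = 1.2·e^(−3.7200) = 0.0290808
  L_C = 2.3·e^(−2.3·3.1) = 2.3·e^(−7.1300) = 0.00184165
Weight by the priors:
  P(Z=A)·L_A = 0.40 × 0.115754 = 0.0463015
  P(Z=B)·L_B = 0.18 × 0.0290808 = 0.00523454
  P(Z=C)·L_C = 0.42 × 0.00184165 = 0.000773495
Sum: 0.0463015 + 0.00523454 + 0.000773495 = 0.0523095
So the posterior for Species C is 0.000773495 / 0.0523095 ≈ 0.015.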